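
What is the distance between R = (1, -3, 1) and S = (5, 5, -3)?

d = √[(x₂-x₁)² + (y₂-y₁)² + (z₂-z₁)²]
  = √[4² + 8² + (-4)²]
  = √[16 + 64 + 16]
  = √96
  ≈ 9.798

9.798


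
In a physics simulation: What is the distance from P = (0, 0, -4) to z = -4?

distance = |a·x₀ + b·y₀ + c·z₀ - d| / √(a² + b² + c²)
  = |0·0 + 0·0 + 1·(-4) - (-4)| / √(0² + 0² + 1²)
  = |0 + 0 - 4 + 4| / √(0 + 0 + 1)
  = |0| / √1
  = 0 / 1
  ≈ 0

0


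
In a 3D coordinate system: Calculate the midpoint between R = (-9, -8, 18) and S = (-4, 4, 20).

M = ((x₁+x₂)/2, (y₁+y₂)/2, (z₁+z₂)/2)
  = ((-9 - 4)/2, (-8 + 4)/2, (18 + 20)/2)
  = (-13/2, -4/2, 38/2)
  = (-6.5, -2, 19)

(-6.5, -2, 19)


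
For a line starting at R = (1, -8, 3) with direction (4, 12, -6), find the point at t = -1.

P(t) = R + t·d
  = (1 + 4·(-1), -8 + 12·(-1), 3 + (-6)·(-1))
  = (1 - 4, -8 - 12, 3 + 6)
  = (-3, -20, 9)

(-3, -20, 9)


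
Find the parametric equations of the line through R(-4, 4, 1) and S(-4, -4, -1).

Direction vector d = S - R = (-4 + 4, -4 - 4, -1 - 1) = (0, -8, -2)
Parametric form r = R + t·d:
x = -4, y = 4 - 8t, z = 1 - 2t

x = -4, y = 4 - 8t, z = 1 - 2t


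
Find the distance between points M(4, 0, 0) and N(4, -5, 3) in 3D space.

d = √[(x₂-x₁)² + (y₂-y₁)² + (z₂-z₁)²]
  = √[0² + (-5)² + 3²]
  = √[0 + 25 + 9]
  = √34
  ≈ 5.831

5.831


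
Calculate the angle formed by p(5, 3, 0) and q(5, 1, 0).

p·q = 5·5 + 3·1 + 0·0 = 25 + 3 + 0 = 28
|p| = √(5² + 3² + 0²) = √34 ≈ 5.831
|q| = √(5² + 1² + 0²) = √26 ≈ 5.099
cos θ = (p·q)/(|p||q|) = 28/(5.831·5.099) ≈ 0.9417
θ = arccos(0.9417) ≈ 19.65°

19.65°


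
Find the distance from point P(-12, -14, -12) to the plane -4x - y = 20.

distance = |a·x₀ + b·y₀ + c·z₀ - d| / √(a² + b² + c²)
  = |(-4)·(-12) + (-1)·(-14) + 0·(-12) - 20| / √((-4)² + (-1)² + 0²)
  = |48 + 14 + 0 - 20| / √(16 + 1 + 0)
  = |42| / √17
  = 42 / 4.123
  ≈ 10.19

10.19


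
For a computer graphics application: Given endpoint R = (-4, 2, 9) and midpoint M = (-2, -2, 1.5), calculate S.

S = 2M - R
  = (2·(-2) - (-4), 2·(-2) - 2, 2·1.5 - 9)
  = (-4 + 4, -4 - 2, 3 - 9)
  = (0, -6, -6)

(0, -6, -6)


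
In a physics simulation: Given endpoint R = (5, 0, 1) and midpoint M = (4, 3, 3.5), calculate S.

S = 2M - R
  = (2·4 - 5, 2·3 - 0, 2·3.5 - 1)
  = (8 - 5, 6 + 0, 7 - 1)
  = (3, 6, 6)

(3, 6, 6)


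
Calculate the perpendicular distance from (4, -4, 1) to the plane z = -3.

distance = |a·x₀ + b·y₀ + c·z₀ - d| / √(a² + b² + c²)
  = |0·4 + 0·(-4) + 1·1 - (-3)| / √(0² + 0² + 1²)
  = |0 + 0 + 1 + 3| / √(0 + 0 + 1)
  = |4| / √1
  = 4 / 1
  ≈ 4

4


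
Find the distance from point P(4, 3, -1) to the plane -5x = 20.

distance = |a·x₀ + b·y₀ + c·z₀ - d| / √(a² + b² + c²)
  = |(-5)·4 + 0·3 + 0·(-1) - 20| / √((-5)² + 0² + 0²)
  = |-20 + 0 + 0 - 20| / √(25 + 0 + 0)
  = |-40| / √25
  = 40 / 5
  ≈ 8

8


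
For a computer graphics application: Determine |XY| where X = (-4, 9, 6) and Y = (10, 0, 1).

d = √[(x₂-x₁)² + (y₂-y₁)² + (z₂-z₁)²]
  = √[14² + (-9)² + (-5)²]
  = √[196 + 81 + 25]
  = √302
  ≈ 17.38

17.38


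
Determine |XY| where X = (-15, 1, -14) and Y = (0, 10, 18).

d = √[(x₂-x₁)² + (y₂-y₁)² + (z₂-z₁)²]
  = √[15² + 9² + 32²]
  = √[225 + 81 + 1024]
  = √1330
  ≈ 36.47

36.47


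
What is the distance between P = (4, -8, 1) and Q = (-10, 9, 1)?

d = √[(x₂-x₁)² + (y₂-y₁)² + (z₂-z₁)²]
  = √[(-14)² + 17² + 0²]
  = √[196 + 289 + 0]
  = √485
  ≈ 22.02

22.02


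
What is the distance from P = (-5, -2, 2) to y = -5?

distance = |a·x₀ + b·y₀ + c·z₀ - d| / √(a² + b² + c²)
  = |0·(-5) + 1·(-2) + 0·2 - (-5)| / √(0² + 1² + 0²)
  = |0 - 2 + 0 + 5| / √(0 + 1 + 0)
  = |3| / √1
  = 3 / 1
  ≈ 3

3


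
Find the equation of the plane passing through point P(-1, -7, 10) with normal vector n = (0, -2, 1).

The plane through P with normal n = (a, b, c) satisfies n·(r - P) = 0,
i.e. ax + by + cz = a·x₀ + b·y₀ + c·z₀.
d = 0·(-1) + (-2)·(-7) + 1·10
  = 0 + 14 + 10
  = 24
Equation: -2y + z = 24

-2y + z = 24


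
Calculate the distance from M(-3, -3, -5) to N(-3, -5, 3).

d = √[(x₂-x₁)² + (y₂-y₁)² + (z₂-z₁)²]
  = √[0² + (-2)² + 8²]
  = √[0 + 4 + 64]
  = √68
  ≈ 8.246

8.246


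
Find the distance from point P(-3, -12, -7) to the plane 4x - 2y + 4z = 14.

distance = |a·x₀ + b·y₀ + c·z₀ - d| / √(a² + b² + c²)
  = |4·(-3) + (-2)·(-12) + 4·(-7) - 14| / √(4² + (-2)² + 4²)
  = |-12 + 24 - 28 - 14| / √(16 + 4 + 16)
  = |-30| / √36
  = 30 / 6
  ≈ 5

5


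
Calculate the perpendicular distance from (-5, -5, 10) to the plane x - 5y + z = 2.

distance = |a·x₀ + b·y₀ + c·z₀ - d| / √(a² + b² + c²)
  = |1·(-5) + (-5)·(-5) + 1·10 - 2| / √(1² + (-5)² + 1²)
  = |-5 + 25 + 10 - 2| / √(1 + 25 + 1)
  = |28| / √27
  = 28 / 5.196
  ≈ 5.389

5.389


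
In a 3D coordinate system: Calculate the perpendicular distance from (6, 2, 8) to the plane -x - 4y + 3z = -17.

distance = |a·x₀ + b·y₀ + c·z₀ - d| / √(a² + b² + c²)
  = |(-1)·6 + (-4)·2 + 3·8 - (-17)| / √((-1)² + (-4)² + 3²)
  = |-6 - 8 + 24 + 17| / √(1 + 16 + 9)
  = |27| / √26
  = 27 / 5.099
  ≈ 5.295

5.295


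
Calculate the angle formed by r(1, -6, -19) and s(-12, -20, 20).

r·s = 1·(-12) + (-6)·(-20) + (-19)·20 = -12 + 120 - 380 = -272
|r| = √(1² + (-6)² + (-19)²) = √398 ≈ 19.95
|s| = √((-12)² + (-20)² + 20²) = √944 ≈ 30.72
cos θ = (r·s)/(|r||s|) = -272/(19.95·30.72) ≈ -0.4438
θ = arccos(-0.4438) ≈ 116.3°

116.3°


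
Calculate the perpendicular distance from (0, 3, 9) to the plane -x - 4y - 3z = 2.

distance = |a·x₀ + b·y₀ + c·z₀ - d| / √(a² + b² + c²)
  = |(-1)·0 + (-4)·3 + (-3)·9 - 2| / √((-1)² + (-4)² + (-3)²)
  = |0 - 12 - 27 - 2| / √(1 + 16 + 9)
  = |-41| / √26
  = 41 / 5.099
  ≈ 8.041

8.041


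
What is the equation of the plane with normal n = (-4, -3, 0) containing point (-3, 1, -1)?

The plane through P with normal n = (a, b, c) satisfies n·(r - P) = 0,
i.e. ax + by + cz = a·x₀ + b·y₀ + c·z₀.
d = (-4)·(-3) + (-3)·1 + 0·(-1)
  = 12 - 3 + 0
  = 9
Equation: -4x - 3y = 9

-4x - 3y = 9


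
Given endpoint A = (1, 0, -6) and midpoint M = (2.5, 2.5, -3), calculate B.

B = 2M - A
  = (2·2.5 - 1, 2·2.5 - 0, 2·(-3) - (-6))
  = (5 - 1, 5 + 0, -6 + 6)
  = (4, 5, 0)

(4, 5, 0)


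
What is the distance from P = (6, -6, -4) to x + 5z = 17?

distance = |a·x₀ + b·y₀ + c·z₀ - d| / √(a² + b² + c²)
  = |1·6 + 0·(-6) + 5·(-4) - 17| / √(1² + 0² + 5²)
  = |6 + 0 - 20 - 17| / √(1 + 0 + 25)
  = |-31| / √26
  = 31 / 5.099
  ≈ 6.08

6.08


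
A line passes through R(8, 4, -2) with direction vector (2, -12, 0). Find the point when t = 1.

P(t) = R + t·d
  = (8 + 2·1, 4 + (-12)·1, -2 + 0·1)
  = (8 + 2, 4 - 12, -2 + 0)
  = (10, -8, -2)

(10, -8, -2)


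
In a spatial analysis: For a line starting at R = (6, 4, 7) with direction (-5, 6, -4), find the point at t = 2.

P(t) = R + t·d
  = (6 + (-5)·2, 4 + 6·2, 7 + (-4)·2)
  = (6 - 10, 4 + 12, 7 - 8)
  = (-4, 16, -1)

(-4, 16, -1)


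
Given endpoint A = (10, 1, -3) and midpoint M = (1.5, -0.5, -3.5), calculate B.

B = 2M - A
  = (2·1.5 - 10, 2·(-0.5) - 1, 2·(-3.5) - (-3))
  = (3 - 10, -1 - 1, -7 + 3)
  = (-7, -2, -4)

(-7, -2, -4)


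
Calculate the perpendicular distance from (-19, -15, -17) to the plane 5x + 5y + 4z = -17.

distance = |a·x₀ + b·y₀ + c·z₀ - d| / √(a² + b² + c²)
  = |5·(-19) + 5·(-15) + 4·(-17) - (-17)| / √(5² + 5² + 4²)
  = |-95 - 75 - 68 + 17| / √(25 + 25 + 16)
  = |-221| / √66
  = 221 / 8.124
  ≈ 27.2

27.2


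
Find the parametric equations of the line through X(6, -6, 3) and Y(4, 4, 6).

Direction vector d = Y - X = (4 - 6, 4 + 6, 6 - 3) = (-2, 10, 3)
Parametric form r = X + t·d:
x = 6 - 2t, y = -6 + 10t, z = 3 + 3t

x = 6 - 2t, y = -6 + 10t, z = 3 + 3t


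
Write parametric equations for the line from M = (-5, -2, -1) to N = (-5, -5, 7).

Direction vector d = N - M = (-5 + 5, -5 + 2, 7 + 1) = (0, -3, 8)
Parametric form r = M + t·d:
x = -5, y = -2 - 3t, z = -1 + 8t

x = -5, y = -2 - 3t, z = -1 + 8t


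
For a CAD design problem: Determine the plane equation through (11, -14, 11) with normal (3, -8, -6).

The plane through P with normal n = (a, b, c) satisfies n·(r - P) = 0,
i.e. ax + by + cz = a·x₀ + b·y₀ + c·z₀.
d = 3·11 + (-8)·(-14) + (-6)·11
  = 33 + 112 - 66
  = 79
Equation: 3x - 8y - 6z = 79

3x - 8y - 6z = 79


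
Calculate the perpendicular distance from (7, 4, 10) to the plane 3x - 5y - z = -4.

distance = |a·x₀ + b·y₀ + c·z₀ - d| / √(a² + b² + c²)
  = |3·7 + (-5)·4 + (-1)·10 - (-4)| / √(3² + (-5)² + (-1)²)
  = |21 - 20 - 10 + 4| / √(9 + 25 + 1)
  = |-5| / √35
  = 5 / 5.916
  ≈ 0.8452

0.8452


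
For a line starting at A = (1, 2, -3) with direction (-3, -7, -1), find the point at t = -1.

P(t) = A + t·d
  = (1 + (-3)·(-1), 2 + (-7)·(-1), -3 + (-1)·(-1))
  = (1 + 3, 2 + 7, -3 + 1)
  = (4, 9, -2)

(4, 9, -2)


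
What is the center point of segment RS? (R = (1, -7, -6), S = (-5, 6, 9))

M = ((x₁+x₂)/2, (y₁+y₂)/2, (z₁+z₂)/2)
  = ((1 - 5)/2, (-7 + 6)/2, (-6 + 9)/2)
  = (-4/2, -1/2, 3/2)
  = (-2, -0.5, 1.5)

(-2, -0.5, 1.5)


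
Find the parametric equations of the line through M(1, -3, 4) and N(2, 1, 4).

Direction vector d = N - M = (2 - 1, 1 + 3, 4 - 4) = (1, 4, 0)
Parametric form r = M + t·d:
x = 1 + t, y = -3 + 4t, z = 4

x = 1 + t, y = -3 + 4t, z = 4


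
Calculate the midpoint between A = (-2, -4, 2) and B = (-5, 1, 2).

M = ((x₁+x₂)/2, (y₁+y₂)/2, (z₁+z₂)/2)
  = ((-2 - 5)/2, (-4 + 1)/2, (2 + 2)/2)
  = (-7/2, -3/2, 4/2)
  = (-3.5, -1.5, 2)

(-3.5, -1.5, 2)


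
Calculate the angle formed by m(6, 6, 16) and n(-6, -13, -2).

m·n = 6·(-6) + 6·(-13) + 16·(-2) = -36 - 78 - 32 = -146
|m| = √(6² + 6² + 16²) = √328 ≈ 18.11
|n| = √((-6)² + (-13)² + (-2)²) = √209 ≈ 14.46
cos θ = (m·n)/(|m||n|) = -146/(18.11·14.46) ≈ -0.5576
θ = arccos(-0.5576) ≈ 123.9°

123.9°


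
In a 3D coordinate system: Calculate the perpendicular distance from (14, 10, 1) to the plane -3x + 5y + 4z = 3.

distance = |a·x₀ + b·y₀ + c·z₀ - d| / √(a² + b² + c²)
  = |(-3)·14 + 5·10 + 4·1 - 3| / √((-3)² + 5² + 4²)
  = |-42 + 50 + 4 - 3| / √(9 + 25 + 16)
  = |9| / √50
  = 9 / 7.071
  ≈ 1.273

1.273


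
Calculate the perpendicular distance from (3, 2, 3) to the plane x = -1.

distance = |a·x₀ + b·y₀ + c·z₀ - d| / √(a² + b² + c²)
  = |1·3 + 0·2 + 0·3 - (-1)| / √(1² + 0² + 0²)
  = |3 + 0 + 0 + 1| / √(1 + 0 + 0)
  = |4| / √1
  = 4 / 1
  ≈ 4

4


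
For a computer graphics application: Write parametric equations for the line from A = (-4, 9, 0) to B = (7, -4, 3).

Direction vector d = B - A = (7 + 4, -4 - 9, 3 + 0) = (11, -13, 3)
Parametric form r = A + t·d:
x = -4 + 11t, y = 9 - 13t, z = 0 + 3t

x = -4 + 11t, y = 9 - 13t, z = 0 + 3t


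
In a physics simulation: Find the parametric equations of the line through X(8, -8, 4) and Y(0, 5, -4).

Direction vector d = Y - X = (0 - 8, 5 + 8, -4 - 4) = (-8, 13, -8)
Parametric form r = X + t·d:
x = 8 - 8t, y = -8 + 13t, z = 4 - 8t

x = 8 - 8t, y = -8 + 13t, z = 4 - 8t


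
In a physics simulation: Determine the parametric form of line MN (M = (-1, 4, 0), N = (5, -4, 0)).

Direction vector d = N - M = (5 + 1, -4 - 4, 0 + 0) = (6, -8, 0)
Parametric form r = M + t·d:
x = -1 + 6t, y = 4 - 8t, z = 0

x = -1 + 6t, y = 4 - 8t, z = 0


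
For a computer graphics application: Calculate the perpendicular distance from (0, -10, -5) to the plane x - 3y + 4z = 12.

distance = |a·x₀ + b·y₀ + c·z₀ - d| / √(a² + b² + c²)
  = |1·0 + (-3)·(-10) + 4·(-5) - 12| / √(1² + (-3)² + 4²)
  = |0 + 30 - 20 - 12| / √(1 + 9 + 16)
  = |-2| / √26
  = 2 / 5.099
  ≈ 0.3922

0.3922


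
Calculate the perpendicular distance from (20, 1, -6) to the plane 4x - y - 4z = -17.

distance = |a·x₀ + b·y₀ + c·z₀ - d| / √(a² + b² + c²)
  = |4·20 + (-1)·1 + (-4)·(-6) - (-17)| / √(4² + (-1)² + (-4)²)
  = |80 - 1 + 24 + 17| / √(16 + 1 + 16)
  = |120| / √33
  = 120 / 5.745
  ≈ 20.89

20.89


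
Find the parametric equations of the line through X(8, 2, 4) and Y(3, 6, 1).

Direction vector d = Y - X = (3 - 8, 6 - 2, 1 - 4) = (-5, 4, -3)
Parametric form r = X + t·d:
x = 8 - 5t, y = 2 + 4t, z = 4 - 3t

x = 8 - 5t, y = 2 + 4t, z = 4 - 3t


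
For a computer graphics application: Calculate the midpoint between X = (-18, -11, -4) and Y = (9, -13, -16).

M = ((x₁+x₂)/2, (y₁+y₂)/2, (z₁+z₂)/2)
  = ((-18 + 9)/2, (-11 - 13)/2, (-4 - 16)/2)
  = (-9/2, -24/2, -20/2)
  = (-4.5, -12, -10)

(-4.5, -12, -10)


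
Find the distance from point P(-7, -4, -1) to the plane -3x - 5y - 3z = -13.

distance = |a·x₀ + b·y₀ + c·z₀ - d| / √(a² + b² + c²)
  = |(-3)·(-7) + (-5)·(-4) + (-3)·(-1) - (-13)| / √((-3)² + (-5)² + (-3)²)
  = |21 + 20 + 3 + 13| / √(9 + 25 + 9)
  = |57| / √43
  = 57 / 6.557
  ≈ 8.692

8.692


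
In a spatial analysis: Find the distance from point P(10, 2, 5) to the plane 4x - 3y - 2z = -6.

distance = |a·x₀ + b·y₀ + c·z₀ - d| / √(a² + b² + c²)
  = |4·10 + (-3)·2 + (-2)·5 - (-6)| / √(4² + (-3)² + (-2)²)
  = |40 - 6 - 10 + 6| / √(16 + 9 + 4)
  = |30| / √29
  = 30 / 5.385
  ≈ 5.571

5.571


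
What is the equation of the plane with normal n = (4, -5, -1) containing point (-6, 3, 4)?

The plane through P with normal n = (a, b, c) satisfies n·(r - P) = 0,
i.e. ax + by + cz = a·x₀ + b·y₀ + c·z₀.
d = 4·(-6) + (-5)·3 + (-1)·4
  = -24 - 15 - 4
  = -43
Equation: 4x - 5y - z = -43

4x - 5y - z = -43


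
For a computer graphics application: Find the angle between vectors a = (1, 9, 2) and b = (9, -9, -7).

a·b = 1·9 + 9·(-9) + 2·(-7) = 9 - 81 - 14 = -86
|a| = √(1² + 9² + 2²) = √86 ≈ 9.274
|b| = √(9² + (-9)² + (-7)²) = √211 ≈ 14.53
cos θ = (a·b)/(|a||b|) = -86/(9.274·14.53) ≈ -0.6384
θ = arccos(-0.6384) ≈ 129.7°

129.7°


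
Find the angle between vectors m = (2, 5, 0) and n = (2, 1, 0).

m·n = 2·2 + 5·1 + 0·0 = 4 + 5 + 0 = 9
|m| = √(2² + 5² + 0²) = √29 ≈ 5.385
|n| = √(2² + 1² + 0²) = √5 ≈ 2.236
cos θ = (m·n)/(|m||n|) = 9/(5.385·2.236) ≈ 0.7474
θ = arccos(0.7474) ≈ 41.63°

41.63°


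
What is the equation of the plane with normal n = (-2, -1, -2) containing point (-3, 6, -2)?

The plane through P with normal n = (a, b, c) satisfies n·(r - P) = 0,
i.e. ax + by + cz = a·x₀ + b·y₀ + c·z₀.
d = (-2)·(-3) + (-1)·6 + (-2)·(-2)
  = 6 - 6 + 4
  = 4
Equation: -2x - y - 2z = 4

-2x - y - 2z = 4


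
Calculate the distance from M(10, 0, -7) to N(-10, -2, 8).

d = √[(x₂-x₁)² + (y₂-y₁)² + (z₂-z₁)²]
  = √[(-20)² + (-2)² + 15²]
  = √[400 + 4 + 225]
  = √629
  ≈ 25.08

25.08


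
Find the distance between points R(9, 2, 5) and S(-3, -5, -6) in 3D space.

d = √[(x₂-x₁)² + (y₂-y₁)² + (z₂-z₁)²]
  = √[(-12)² + (-7)² + (-11)²]
  = √[144 + 49 + 121]
  = √314
  ≈ 17.72

17.72


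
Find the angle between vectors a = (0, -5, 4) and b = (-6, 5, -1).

a·b = 0·(-6) + (-5)·5 + 4·(-1) = 0 - 25 - 4 = -29
|a| = √(0² + (-5)² + 4²) = √41 ≈ 6.403
|b| = √((-6)² + 5² + (-1)²) = √62 ≈ 7.874
cos θ = (a·b)/(|a||b|) = -29/(6.403·7.874) ≈ -0.5752
θ = arccos(-0.5752) ≈ 125.1°

125.1°


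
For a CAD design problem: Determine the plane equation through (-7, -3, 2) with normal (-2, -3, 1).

The plane through P with normal n = (a, b, c) satisfies n·(r - P) = 0,
i.e. ax + by + cz = a·x₀ + b·y₀ + c·z₀.
d = (-2)·(-7) + (-3)·(-3) + 1·2
  = 14 + 9 + 2
  = 25
Equation: -2x - 3y + z = 25

-2x - 3y + z = 25


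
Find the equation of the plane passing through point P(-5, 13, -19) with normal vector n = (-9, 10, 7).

The plane through P with normal n = (a, b, c) satisfies n·(r - P) = 0,
i.e. ax + by + cz = a·x₀ + b·y₀ + c·z₀.
d = (-9)·(-5) + 10·13 + 7·(-19)
  = 45 + 130 - 133
  = 42
Equation: -9x + 10y + 7z = 42

-9x + 10y + 7z = 42


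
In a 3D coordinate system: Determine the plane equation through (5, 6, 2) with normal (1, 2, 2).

The plane through P with normal n = (a, b, c) satisfies n·(r - P) = 0,
i.e. ax + by + cz = a·x₀ + b·y₀ + c·z₀.
d = 1·5 + 2·6 + 2·2
  = 5 + 12 + 4
  = 21
Equation: x + 2y + 2z = 21

x + 2y + 2z = 21


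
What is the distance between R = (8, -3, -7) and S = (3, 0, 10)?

d = √[(x₂-x₁)² + (y₂-y₁)² + (z₂-z₁)²]
  = √[(-5)² + 3² + 17²]
  = √[25 + 9 + 289]
  = √323
  ≈ 17.97

17.97


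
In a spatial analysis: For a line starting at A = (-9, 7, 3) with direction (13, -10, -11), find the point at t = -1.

P(t) = A + t·d
  = (-9 + 13·(-1), 7 + (-10)·(-1), 3 + (-11)·(-1))
  = (-9 - 13, 7 + 10, 3 + 11)
  = (-22, 17, 14)

(-22, 17, 14)


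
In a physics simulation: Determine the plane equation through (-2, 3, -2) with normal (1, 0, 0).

The plane through P with normal n = (a, b, c) satisfies n·(r - P) = 0,
i.e. ax + by + cz = a·x₀ + b·y₀ + c·z₀.
d = 1·(-2) + 0·3 + 0·(-2)
  = -2 + 0 + 0
  = -2
Equation: x = -2

x = -2


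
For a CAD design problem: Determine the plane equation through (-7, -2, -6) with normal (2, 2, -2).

The plane through P with normal n = (a, b, c) satisfies n·(r - P) = 0,
i.e. ax + by + cz = a·x₀ + b·y₀ + c·z₀.
d = 2·(-7) + 2·(-2) + (-2)·(-6)
  = -14 - 4 + 12
  = -6
Equation: 2x + 2y - 2z = -6

2x + 2y - 2z = -6


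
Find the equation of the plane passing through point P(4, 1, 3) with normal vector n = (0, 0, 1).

The plane through P with normal n = (a, b, c) satisfies n·(r - P) = 0,
i.e. ax + by + cz = a·x₀ + b·y₀ + c·z₀.
d = 0·4 + 0·1 + 1·3
  = 0 + 0 + 3
  = 3
Equation: z = 3

z = 3


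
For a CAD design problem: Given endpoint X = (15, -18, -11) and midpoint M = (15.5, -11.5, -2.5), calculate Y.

Y = 2M - X
  = (2·15.5 - 15, 2·(-11.5) - (-18), 2·(-2.5) - (-11))
  = (31 - 15, -23 + 18, -5 + 11)
  = (16, -5, 6)

(16, -5, 6)


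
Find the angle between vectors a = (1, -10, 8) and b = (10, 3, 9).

a·b = 1·10 + (-10)·3 + 8·9 = 10 - 30 + 72 = 52
|a| = √(1² + (-10)² + 8²) = √165 ≈ 12.85
|b| = √(10² + 3² + 9²) = √190 ≈ 13.78
cos θ = (a·b)/(|a||b|) = 52/(12.85·13.78) ≈ 0.2937
θ = arccos(0.2937) ≈ 72.92°

72.92°


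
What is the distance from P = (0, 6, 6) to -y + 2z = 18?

distance = |a·x₀ + b·y₀ + c·z₀ - d| / √(a² + b² + c²)
  = |0·0 + (-1)·6 + 2·6 - 18| / √(0² + (-1)² + 2²)
  = |0 - 6 + 12 - 18| / √(0 + 1 + 4)
  = |-12| / √5
  = 12 / 2.236
  ≈ 5.367

5.367


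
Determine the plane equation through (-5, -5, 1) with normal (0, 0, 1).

The plane through P with normal n = (a, b, c) satisfies n·(r - P) = 0,
i.e. ax + by + cz = a·x₀ + b·y₀ + c·z₀.
d = 0·(-5) + 0·(-5) + 1·1
  = 0 + 0 + 1
  = 1
Equation: z = 1

z = 1


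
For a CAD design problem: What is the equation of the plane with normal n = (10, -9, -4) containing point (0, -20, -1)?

The plane through P with normal n = (a, b, c) satisfies n·(r - P) = 0,
i.e. ax + by + cz = a·x₀ + b·y₀ + c·z₀.
d = 10·0 + (-9)·(-20) + (-4)·(-1)
  = 0 + 180 + 4
  = 184
Equation: 10x - 9y - 4z = 184

10x - 9y - 4z = 184


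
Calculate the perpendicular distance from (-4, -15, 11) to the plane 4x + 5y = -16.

distance = |a·x₀ + b·y₀ + c·z₀ - d| / √(a² + b² + c²)
  = |4·(-4) + 5·(-15) + 0·11 - (-16)| / √(4² + 5² + 0²)
  = |-16 - 75 + 0 + 16| / √(16 + 25 + 0)
  = |-75| / √41
  = 75 / 6.403
  ≈ 11.71

11.71


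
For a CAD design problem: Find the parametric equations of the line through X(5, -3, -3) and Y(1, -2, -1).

Direction vector d = Y - X = (1 - 5, -2 + 3, -1 + 3) = (-4, 1, 2)
Parametric form r = X + t·d:
x = 5 - 4t, y = -3 + t, z = -3 + 2t

x = 5 - 4t, y = -3 + t, z = -3 + 2t


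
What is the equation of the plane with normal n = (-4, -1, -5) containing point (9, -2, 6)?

The plane through P with normal n = (a, b, c) satisfies n·(r - P) = 0,
i.e. ax + by + cz = a·x₀ + b·y₀ + c·z₀.
d = (-4)·9 + (-1)·(-2) + (-5)·6
  = -36 + 2 - 30
  = -64
Equation: -4x - y - 5z = -64

-4x - y - 5z = -64


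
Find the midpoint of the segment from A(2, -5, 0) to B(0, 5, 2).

M = ((x₁+x₂)/2, (y₁+y₂)/2, (z₁+z₂)/2)
  = ((2 + 0)/2, (-5 + 5)/2, (0 + 2)/2)
  = (2/2, 0/2, 2/2)
  = (1, 0, 1)

(1, 0, 1)


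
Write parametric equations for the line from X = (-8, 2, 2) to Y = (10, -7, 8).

Direction vector d = Y - X = (10 + 8, -7 - 2, 8 - 2) = (18, -9, 6)
Parametric form r = X + t·d:
x = -8 + 18t, y = 2 - 9t, z = 2 + 6t

x = -8 + 18t, y = 2 - 9t, z = 2 + 6t


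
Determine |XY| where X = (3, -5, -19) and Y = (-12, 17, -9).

d = √[(x₂-x₁)² + (y₂-y₁)² + (z₂-z₁)²]
  = √[(-15)² + 22² + 10²]
  = √[225 + 484 + 100]
  = √809
  ≈ 28.44

28.44


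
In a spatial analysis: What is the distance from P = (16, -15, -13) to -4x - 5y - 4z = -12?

distance = |a·x₀ + b·y₀ + c·z₀ - d| / √(a² + b² + c²)
  = |(-4)·16 + (-5)·(-15) + (-4)·(-13) - (-12)| / √((-4)² + (-5)² + (-4)²)
  = |-64 + 75 + 52 + 12| / √(16 + 25 + 16)
  = |75| / √57
  = 75 / 7.55
  ≈ 9.934

9.934


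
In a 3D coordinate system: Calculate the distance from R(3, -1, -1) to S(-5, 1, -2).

d = √[(x₂-x₁)² + (y₂-y₁)² + (z₂-z₁)²]
  = √[(-8)² + 2² + (-1)²]
  = √[64 + 4 + 1]
  = √69
  ≈ 8.307

8.307


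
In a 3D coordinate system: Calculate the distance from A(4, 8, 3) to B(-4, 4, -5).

d = √[(x₂-x₁)² + (y₂-y₁)² + (z₂-z₁)²]
  = √[(-8)² + (-4)² + (-8)²]
  = √[64 + 16 + 64]
  = √144
  ≈ 12

12


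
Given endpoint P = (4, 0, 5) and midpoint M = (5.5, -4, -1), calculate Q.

Q = 2M - P
  = (2·5.5 - 4, 2·(-4) - 0, 2·(-1) - 5)
  = (11 - 4, -8 + 0, -2 - 5)
  = (7, -8, -7)

(7, -8, -7)


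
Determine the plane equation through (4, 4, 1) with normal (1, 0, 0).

The plane through P with normal n = (a, b, c) satisfies n·(r - P) = 0,
i.e. ax + by + cz = a·x₀ + b·y₀ + c·z₀.
d = 1·4 + 0·4 + 0·1
  = 4 + 0 + 0
  = 4
Equation: x = 4

x = 4


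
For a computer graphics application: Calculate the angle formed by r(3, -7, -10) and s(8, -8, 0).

r·s = 3·8 + (-7)·(-8) + (-10)·0 = 24 + 56 + 0 = 80
|r| = √(3² + (-7)² + (-10)²) = √158 ≈ 12.57
|s| = √(8² + (-8)² + 0²) = √128 ≈ 11.31
cos θ = (r·s)/(|r||s|) = 80/(12.57·11.31) ≈ 0.5625
θ = arccos(0.5625) ≈ 55.77°

55.77°


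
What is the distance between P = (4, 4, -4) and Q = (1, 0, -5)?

d = √[(x₂-x₁)² + (y₂-y₁)² + (z₂-z₁)²]
  = √[(-3)² + (-4)² + (-1)²]
  = √[9 + 16 + 1]
  = √26
  ≈ 5.099

5.099


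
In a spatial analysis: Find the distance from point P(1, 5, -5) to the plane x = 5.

distance = |a·x₀ + b·y₀ + c·z₀ - d| / √(a² + b² + c²)
  = |1·1 + 0·5 + 0·(-5) - 5| / √(1² + 0² + 0²)
  = |1 + 0 + 0 - 5| / √(1 + 0 + 0)
  = |-4| / √1
  = 4 / 1
  ≈ 4

4


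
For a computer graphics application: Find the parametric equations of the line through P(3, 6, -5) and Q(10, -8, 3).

Direction vector d = Q - P = (10 - 3, -8 - 6, 3 + 5) = (7, -14, 8)
Parametric form r = P + t·d:
x = 3 + 7t, y = 6 - 14t, z = -5 + 8t

x = 3 + 7t, y = 6 - 14t, z = -5 + 8t


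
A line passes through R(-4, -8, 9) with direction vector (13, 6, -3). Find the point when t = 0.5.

P(t) = R + t·d
  = (-4 + 13·0.5, -8 + 6·0.5, 9 + (-3)·0.5)
  = (-4 + 6.5, -8 + 3, 9 - 1.5)
  = (2.5, -5, 7.5)

(2.5, -5, 7.5)


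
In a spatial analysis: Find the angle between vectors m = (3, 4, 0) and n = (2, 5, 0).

m·n = 3·2 + 4·5 + 0·0 = 6 + 20 + 0 = 26
|m| = √(3² + 4² + 0²) = √25 ≈ 5
|n| = √(2² + 5² + 0²) = √29 ≈ 5.385
cos θ = (m·n)/(|m||n|) = 26/(5·5.385) ≈ 0.9656
θ = arccos(0.9656) ≈ 15.07°

15.07°


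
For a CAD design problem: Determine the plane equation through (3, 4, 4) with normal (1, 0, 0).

The plane through P with normal n = (a, b, c) satisfies n·(r - P) = 0,
i.e. ax + by + cz = a·x₀ + b·y₀ + c·z₀.
d = 1·3 + 0·4 + 0·4
  = 3 + 0 + 0
  = 3
Equation: x = 3

x = 3


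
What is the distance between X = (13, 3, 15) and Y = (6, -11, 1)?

d = √[(x₂-x₁)² + (y₂-y₁)² + (z₂-z₁)²]
  = √[(-7)² + (-14)² + (-14)²]
  = √[49 + 196 + 196]
  = √441
  ≈ 21

21


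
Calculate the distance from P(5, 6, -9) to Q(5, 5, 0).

d = √[(x₂-x₁)² + (y₂-y₁)² + (z₂-z₁)²]
  = √[0² + (-1)² + 9²]
  = √[0 + 1 + 81]
  = √82
  ≈ 9.055

9.055


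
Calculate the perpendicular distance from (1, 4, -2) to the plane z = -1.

distance = |a·x₀ + b·y₀ + c·z₀ - d| / √(a² + b² + c²)
  = |0·1 + 0·4 + 1·(-2) - (-1)| / √(0² + 0² + 1²)
  = |0 + 0 - 2 + 1| / √(0 + 0 + 1)
  = |-1| / √1
  = 1 / 1
  ≈ 1

1


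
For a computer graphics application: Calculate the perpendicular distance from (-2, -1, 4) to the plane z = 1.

distance = |a·x₀ + b·y₀ + c·z₀ - d| / √(a² + b² + c²)
  = |0·(-2) + 0·(-1) + 1·4 - 1| / √(0² + 0² + 1²)
  = |0 + 0 + 4 - 1| / √(0 + 0 + 1)
  = |3| / √1
  = 3 / 1
  ≈ 3

3


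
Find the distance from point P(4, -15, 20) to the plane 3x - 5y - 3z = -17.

distance = |a·x₀ + b·y₀ + c·z₀ - d| / √(a² + b² + c²)
  = |3·4 + (-5)·(-15) + (-3)·20 - (-17)| / √(3² + (-5)² + (-3)²)
  = |12 + 75 - 60 + 17| / √(9 + 25 + 9)
  = |44| / √43
  = 44 / 6.557
  ≈ 6.71

6.71


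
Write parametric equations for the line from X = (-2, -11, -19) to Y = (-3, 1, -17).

Direction vector d = Y - X = (-3 + 2, 1 + 11, -17 + 19) = (-1, 12, 2)
Parametric form r = X + t·d:
x = -2 - t, y = -11 + 12t, z = -19 + 2t

x = -2 - t, y = -11 + 12t, z = -19 + 2t


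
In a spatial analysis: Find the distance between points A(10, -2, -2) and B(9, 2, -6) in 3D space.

d = √[(x₂-x₁)² + (y₂-y₁)² + (z₂-z₁)²]
  = √[(-1)² + 4² + (-4)²]
  = √[1 + 16 + 16]
  = √33
  ≈ 5.745

5.745


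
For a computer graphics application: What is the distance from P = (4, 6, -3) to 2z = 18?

distance = |a·x₀ + b·y₀ + c·z₀ - d| / √(a² + b² + c²)
  = |0·4 + 0·6 + 2·(-3) - 18| / √(0² + 0² + 2²)
  = |0 + 0 - 6 - 18| / √(0 + 0 + 4)
  = |-24| / √4
  = 24 / 2
  ≈ 12

12


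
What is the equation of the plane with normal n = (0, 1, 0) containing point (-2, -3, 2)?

The plane through P with normal n = (a, b, c) satisfies n·(r - P) = 0,
i.e. ax + by + cz = a·x₀ + b·y₀ + c·z₀.
d = 0·(-2) + 1·(-3) + 0·2
  = 0 - 3 + 0
  = -3
Equation: y = -3

y = -3


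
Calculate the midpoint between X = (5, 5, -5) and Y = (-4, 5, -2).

M = ((x₁+x₂)/2, (y₁+y₂)/2, (z₁+z₂)/2)
  = ((5 - 4)/2, (5 + 5)/2, (-5 - 2)/2)
  = (1/2, 10/2, -7/2)
  = (0.5, 5, -3.5)

(0.5, 5, -3.5)


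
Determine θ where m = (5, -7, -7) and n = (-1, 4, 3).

m·n = 5·(-1) + (-7)·4 + (-7)·3 = -5 - 28 - 21 = -54
|m| = √(5² + (-7)² + (-7)²) = √123 ≈ 11.09
|n| = √((-1)² + 4² + 3²) = √26 ≈ 5.099
cos θ = (m·n)/(|m||n|) = -54/(11.09·5.099) ≈ -0.9549
θ = arccos(-0.9549) ≈ 162.7°

162.7°


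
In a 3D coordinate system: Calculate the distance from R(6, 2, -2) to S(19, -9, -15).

d = √[(x₂-x₁)² + (y₂-y₁)² + (z₂-z₁)²]
  = √[13² + (-11)² + (-13)²]
  = √[169 + 121 + 169]
  = √459
  ≈ 21.42

21.42


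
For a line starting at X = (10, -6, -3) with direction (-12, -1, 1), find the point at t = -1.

P(t) = X + t·d
  = (10 + (-12)·(-1), -6 + (-1)·(-1), -3 + 1·(-1))
  = (10 + 12, -6 + 1, -3 - 1)
  = (22, -5, -4)

(22, -5, -4)


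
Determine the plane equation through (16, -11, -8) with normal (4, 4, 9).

The plane through P with normal n = (a, b, c) satisfies n·(r - P) = 0,
i.e. ax + by + cz = a·x₀ + b·y₀ + c·z₀.
d = 4·16 + 4·(-11) + 9·(-8)
  = 64 - 44 - 72
  = -52
Equation: 4x + 4y + 9z = -52

4x + 4y + 9z = -52


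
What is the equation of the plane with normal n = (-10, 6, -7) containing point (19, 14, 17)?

The plane through P with normal n = (a, b, c) satisfies n·(r - P) = 0,
i.e. ax + by + cz = a·x₀ + b·y₀ + c·z₀.
d = (-10)·19 + 6·14 + (-7)·17
  = -190 + 84 - 119
  = -225
Equation: -10x + 6y - 7z = -225

-10x + 6y - 7z = -225


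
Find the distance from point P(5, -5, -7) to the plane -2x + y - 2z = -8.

distance = |a·x₀ + b·y₀ + c·z₀ - d| / √(a² + b² + c²)
  = |(-2)·5 + 1·(-5) + (-2)·(-7) - (-8)| / √((-2)² + 1² + (-2)²)
  = |-10 - 5 + 14 + 8| / √(4 + 1 + 4)
  = |7| / √9
  = 7 / 3
  ≈ 2.333

2.333


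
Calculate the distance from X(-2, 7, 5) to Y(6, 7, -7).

d = √[(x₂-x₁)² + (y₂-y₁)² + (z₂-z₁)²]
  = √[8² + 0² + (-12)²]
  = √[64 + 0 + 144]
  = √208
  ≈ 14.42

14.42


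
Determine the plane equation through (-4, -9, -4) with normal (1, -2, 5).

The plane through P with normal n = (a, b, c) satisfies n·(r - P) = 0,
i.e. ax + by + cz = a·x₀ + b·y₀ + c·z₀.
d = 1·(-4) + (-2)·(-9) + 5·(-4)
  = -4 + 18 - 20
  = -6
Equation: x - 2y + 5z = -6

x - 2y + 5z = -6


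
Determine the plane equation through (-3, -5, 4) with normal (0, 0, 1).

The plane through P with normal n = (a, b, c) satisfies n·(r - P) = 0,
i.e. ax + by + cz = a·x₀ + b·y₀ + c·z₀.
d = 0·(-3) + 0·(-5) + 1·4
  = 0 + 0 + 4
  = 4
Equation: z = 4

z = 4


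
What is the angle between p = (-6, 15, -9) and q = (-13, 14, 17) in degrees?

p·q = (-6)·(-13) + 15·14 + (-9)·17 = 78 + 210 - 153 = 135
|p| = √((-6)² + 15² + (-9)²) = √342 ≈ 18.49
|q| = √((-13)² + 14² + 17²) = √654 ≈ 25.57
cos θ = (p·q)/(|p||q|) = 135/(18.49·25.57) ≈ 0.2855
θ = arccos(0.2855) ≈ 73.41°

73.41°


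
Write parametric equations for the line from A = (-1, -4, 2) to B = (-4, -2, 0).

Direction vector d = B - A = (-4 + 1, -2 + 4, 0 - 2) = (-3, 2, -2)
Parametric form r = A + t·d:
x = -1 - 3t, y = -4 + 2t, z = 2 - 2t

x = -1 - 3t, y = -4 + 2t, z = 2 - 2t


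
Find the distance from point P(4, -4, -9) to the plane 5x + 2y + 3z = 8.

distance = |a·x₀ + b·y₀ + c·z₀ - d| / √(a² + b² + c²)
  = |5·4 + 2·(-4) + 3·(-9) - 8| / √(5² + 2² + 3²)
  = |20 - 8 - 27 - 8| / √(25 + 4 + 9)
  = |-23| / √38
  = 23 / 6.164
  ≈ 3.731

3.731


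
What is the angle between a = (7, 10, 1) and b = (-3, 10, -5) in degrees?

a·b = 7·(-3) + 10·10 + 1·(-5) = -21 + 100 - 5 = 74
|a| = √(7² + 10² + 1²) = √150 ≈ 12.25
|b| = √((-3)² + 10² + (-5)²) = √134 ≈ 11.58
cos θ = (a·b)/(|a||b|) = 74/(12.25·11.58) ≈ 0.522
θ = arccos(0.522) ≈ 58.54°

58.54°


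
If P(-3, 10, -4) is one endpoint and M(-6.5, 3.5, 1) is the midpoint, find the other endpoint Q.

Q = 2M - P
  = (2·(-6.5) - (-3), 2·3.5 - 10, 2·1 - (-4))
  = (-13 + 3, 7 - 10, 2 + 4)
  = (-10, -3, 6)

(-10, -3, 6)


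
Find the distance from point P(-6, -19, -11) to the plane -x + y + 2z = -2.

distance = |a·x₀ + b·y₀ + c·z₀ - d| / √(a² + b² + c²)
  = |(-1)·(-6) + 1·(-19) + 2·(-11) - (-2)| / √((-1)² + 1² + 2²)
  = |6 - 19 - 22 + 2| / √(1 + 1 + 4)
  = |-33| / √6
  = 33 / 2.449
  ≈ 13.47

13.47


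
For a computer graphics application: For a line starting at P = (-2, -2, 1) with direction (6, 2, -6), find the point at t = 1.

P(t) = P + t·d
  = (-2 + 6·1, -2 + 2·1, 1 + (-6)·1)
  = (-2 + 6, -2 + 2, 1 - 6)
  = (4, 0, -5)

(4, 0, -5)


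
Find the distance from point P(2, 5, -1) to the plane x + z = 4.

distance = |a·x₀ + b·y₀ + c·z₀ - d| / √(a² + b² + c²)
  = |1·2 + 0·5 + 1·(-1) - 4| / √(1² + 0² + 1²)
  = |2 + 0 - 1 - 4| / √(1 + 0 + 1)
  = |-3| / √2
  = 3 / 1.414
  ≈ 2.121

2.121


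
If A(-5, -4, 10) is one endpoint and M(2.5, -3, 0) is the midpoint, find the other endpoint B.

B = 2M - A
  = (2·2.5 - (-5), 2·(-3) - (-4), 2·0 - 10)
  = (5 + 5, -6 + 4, 0 - 10)
  = (10, -2, -10)

(10, -2, -10)


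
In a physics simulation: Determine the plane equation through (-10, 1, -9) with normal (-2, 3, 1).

The plane through P with normal n = (a, b, c) satisfies n·(r - P) = 0,
i.e. ax + by + cz = a·x₀ + b·y₀ + c·z₀.
d = (-2)·(-10) + 3·1 + 1·(-9)
  = 20 + 3 - 9
  = 14
Equation: -2x + 3y + z = 14

-2x + 3y + z = 14


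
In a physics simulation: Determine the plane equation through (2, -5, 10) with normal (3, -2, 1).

The plane through P with normal n = (a, b, c) satisfies n·(r - P) = 0,
i.e. ax + by + cz = a·x₀ + b·y₀ + c·z₀.
d = 3·2 + (-2)·(-5) + 1·10
  = 6 + 10 + 10
  = 26
Equation: 3x - 2y + z = 26

3x - 2y + z = 26


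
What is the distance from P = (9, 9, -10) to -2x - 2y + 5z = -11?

distance = |a·x₀ + b·y₀ + c·z₀ - d| / √(a² + b² + c²)
  = |(-2)·9 + (-2)·9 + 5·(-10) - (-11)| / √((-2)² + (-2)² + 5²)
  = |-18 - 18 - 50 + 11| / √(4 + 4 + 25)
  = |-75| / √33
  = 75 / 5.745
  ≈ 13.06

13.06


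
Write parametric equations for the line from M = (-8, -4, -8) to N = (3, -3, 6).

Direction vector d = N - M = (3 + 8, -3 + 4, 6 + 8) = (11, 1, 14)
Parametric form r = M + t·d:
x = -8 + 11t, y = -4 + t, z = -8 + 14t

x = -8 + 11t, y = -4 + t, z = -8 + 14t


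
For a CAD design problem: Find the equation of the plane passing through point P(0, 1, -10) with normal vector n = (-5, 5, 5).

The plane through P with normal n = (a, b, c) satisfies n·(r - P) = 0,
i.e. ax + by + cz = a·x₀ + b·y₀ + c·z₀.
d = (-5)·0 + 5·1 + 5·(-10)
  = 0 + 5 - 50
  = -45
Equation: -5x + 5y + 5z = -45

-5x + 5y + 5z = -45


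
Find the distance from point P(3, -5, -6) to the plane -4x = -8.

distance = |a·x₀ + b·y₀ + c·z₀ - d| / √(a² + b² + c²)
  = |(-4)·3 + 0·(-5) + 0·(-6) - (-8)| / √((-4)² + 0² + 0²)
  = |-12 + 0 + 0 + 8| / √(16 + 0 + 0)
  = |-4| / √16
  = 4 / 4
  ≈ 1

1


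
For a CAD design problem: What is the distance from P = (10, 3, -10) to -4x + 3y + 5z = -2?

distance = |a·x₀ + b·y₀ + c·z₀ - d| / √(a² + b² + c²)
  = |(-4)·10 + 3·3 + 5·(-10) - (-2)| / √((-4)² + 3² + 5²)
  = |-40 + 9 - 50 + 2| / √(16 + 9 + 25)
  = |-79| / √50
  = 79 / 7.071
  ≈ 11.17

11.17


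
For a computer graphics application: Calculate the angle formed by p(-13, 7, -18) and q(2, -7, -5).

p·q = (-13)·2 + 7·(-7) + (-18)·(-5) = -26 - 49 + 90 = 15
|p| = √((-13)² + 7² + (-18)²) = √542 ≈ 23.28
|q| = √(2² + (-7)² + (-5)²) = √78 ≈ 8.832
cos θ = (p·q)/(|p||q|) = 15/(23.28·8.832) ≈ 0.07295
θ = arccos(0.07295) ≈ 85.82°

85.82°


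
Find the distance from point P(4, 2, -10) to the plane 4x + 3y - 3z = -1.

distance = |a·x₀ + b·y₀ + c·z₀ - d| / √(a² + b² + c²)
  = |4·4 + 3·2 + (-3)·(-10) - (-1)| / √(4² + 3² + (-3)²)
  = |16 + 6 + 30 + 1| / √(16 + 9 + 9)
  = |53| / √34
  = 53 / 5.831
  ≈ 9.089

9.089


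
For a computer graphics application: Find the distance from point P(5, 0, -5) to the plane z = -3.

distance = |a·x₀ + b·y₀ + c·z₀ - d| / √(a² + b² + c²)
  = |0·5 + 0·0 + 1·(-5) - (-3)| / √(0² + 0² + 1²)
  = |0 + 0 - 5 + 3| / √(0 + 0 + 1)
  = |-2| / √1
  = 2 / 1
  ≈ 2

2


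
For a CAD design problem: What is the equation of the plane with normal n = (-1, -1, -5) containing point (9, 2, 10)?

The plane through P with normal n = (a, b, c) satisfies n·(r - P) = 0,
i.e. ax + by + cz = a·x₀ + b·y₀ + c·z₀.
d = (-1)·9 + (-1)·2 + (-5)·10
  = -9 - 2 - 50
  = -61
Equation: -x - y - 5z = -61

-x - y - 5z = -61


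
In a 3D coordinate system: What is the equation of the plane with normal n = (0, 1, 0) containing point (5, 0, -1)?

The plane through P with normal n = (a, b, c) satisfies n·(r - P) = 0,
i.e. ax + by + cz = a·x₀ + b·y₀ + c·z₀.
d = 0·5 + 1·0 + 0·(-1)
  = 0 + 0 + 0
  = 0
Equation: y = 0

y = 0


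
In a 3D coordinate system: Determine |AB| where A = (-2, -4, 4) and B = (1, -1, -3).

d = √[(x₂-x₁)² + (y₂-y₁)² + (z₂-z₁)²]
  = √[3² + 3² + (-7)²]
  = √[9 + 9 + 49]
  = √67
  ≈ 8.185

8.185


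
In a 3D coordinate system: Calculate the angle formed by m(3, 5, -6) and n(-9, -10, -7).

m·n = 3·(-9) + 5·(-10) + (-6)·(-7) = -27 - 50 + 42 = -35
|m| = √(3² + 5² + (-6)²) = √70 ≈ 8.367
|n| = √((-9)² + (-10)² + (-7)²) = √230 ≈ 15.17
cos θ = (m·n)/(|m||n|) = -35/(8.367·15.17) ≈ -0.2758
θ = arccos(-0.2758) ≈ 106°

106°


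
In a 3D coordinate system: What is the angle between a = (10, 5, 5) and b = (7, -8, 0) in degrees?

a·b = 10·7 + 5·(-8) + 5·0 = 70 - 40 + 0 = 30
|a| = √(10² + 5² + 5²) = √150 ≈ 12.25
|b| = √(7² + (-8)² + 0²) = √113 ≈ 10.63
cos θ = (a·b)/(|a||b|) = 30/(12.25·10.63) ≈ 0.2304
θ = arccos(0.2304) ≈ 76.68°

76.68°


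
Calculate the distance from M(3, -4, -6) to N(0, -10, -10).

d = √[(x₂-x₁)² + (y₂-y₁)² + (z₂-z₁)²]
  = √[(-3)² + (-6)² + (-4)²]
  = √[9 + 36 + 16]
  = √61
  ≈ 7.81

7.81


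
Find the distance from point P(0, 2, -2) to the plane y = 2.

distance = |a·x₀ + b·y₀ + c·z₀ - d| / √(a² + b² + c²)
  = |0·0 + 1·2 + 0·(-2) - 2| / √(0² + 1² + 0²)
  = |0 + 2 + 0 - 2| / √(0 + 1 + 0)
  = |0| / √1
  = 0 / 1
  ≈ 0

0


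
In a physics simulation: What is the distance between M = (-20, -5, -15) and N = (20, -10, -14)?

d = √[(x₂-x₁)² + (y₂-y₁)² + (z₂-z₁)²]
  = √[40² + (-5)² + 1²]
  = √[1600 + 25 + 1]
  = √1626
  ≈ 40.32

40.32


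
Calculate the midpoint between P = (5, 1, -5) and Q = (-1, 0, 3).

M = ((x₁+x₂)/2, (y₁+y₂)/2, (z₁+z₂)/2)
  = ((5 - 1)/2, (1 + 0)/2, (-5 + 3)/2)
  = (4/2, 1/2, -2/2)
  = (2, 0.5, -1)

(2, 0.5, -1)


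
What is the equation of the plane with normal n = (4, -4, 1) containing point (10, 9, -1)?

The plane through P with normal n = (a, b, c) satisfies n·(r - P) = 0,
i.e. ax + by + cz = a·x₀ + b·y₀ + c·z₀.
d = 4·10 + (-4)·9 + 1·(-1)
  = 40 - 36 - 1
  = 3
Equation: 4x - 4y + z = 3

4x - 4y + z = 3


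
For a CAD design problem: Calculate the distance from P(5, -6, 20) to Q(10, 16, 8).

d = √[(x₂-x₁)² + (y₂-y₁)² + (z₂-z₁)²]
  = √[5² + 22² + (-12)²]
  = √[25 + 484 + 144]
  = √653
  ≈ 25.55

25.55


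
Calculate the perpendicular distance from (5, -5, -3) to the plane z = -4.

distance = |a·x₀ + b·y₀ + c·z₀ - d| / √(a² + b² + c²)
  = |0·5 + 0·(-5) + 1·(-3) - (-4)| / √(0² + 0² + 1²)
  = |0 + 0 - 3 + 4| / √(0 + 0 + 1)
  = |1| / √1
  = 1 / 1
  ≈ 1

1


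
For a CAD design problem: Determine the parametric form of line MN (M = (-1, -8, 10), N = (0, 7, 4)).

Direction vector d = N - M = (0 + 1, 7 + 8, 4 - 10) = (1, 15, -6)
Parametric form r = M + t·d:
x = -1 + t, y = -8 + 15t, z = 10 - 6t

x = -1 + t, y = -8 + 15t, z = 10 - 6t


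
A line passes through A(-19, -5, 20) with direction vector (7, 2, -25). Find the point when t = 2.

P(t) = A + t·d
  = (-19 + 7·2, -5 + 2·2, 20 + (-25)·2)
  = (-19 + 14, -5 + 4, 20 - 50)
  = (-5, -1, -30)

(-5, -1, -30)


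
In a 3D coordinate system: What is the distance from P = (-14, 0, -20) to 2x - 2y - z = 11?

distance = |a·x₀ + b·y₀ + c·z₀ - d| / √(a² + b² + c²)
  = |2·(-14) + (-2)·0 + (-1)·(-20) - 11| / √(2² + (-2)² + (-1)²)
  = |-28 + 0 + 20 - 11| / √(4 + 4 + 1)
  = |-19| / √9
  = 19 / 3
  ≈ 6.333

6.333
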